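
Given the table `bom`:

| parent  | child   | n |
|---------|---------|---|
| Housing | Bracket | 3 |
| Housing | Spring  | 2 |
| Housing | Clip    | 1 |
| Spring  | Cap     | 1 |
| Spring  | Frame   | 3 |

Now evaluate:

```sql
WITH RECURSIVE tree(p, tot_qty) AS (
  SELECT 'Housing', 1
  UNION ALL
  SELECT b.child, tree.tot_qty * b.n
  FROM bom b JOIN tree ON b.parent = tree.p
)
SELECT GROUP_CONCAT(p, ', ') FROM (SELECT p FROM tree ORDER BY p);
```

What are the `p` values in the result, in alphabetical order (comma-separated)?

Bracket, Cap, Clip, Frame, Housing, Spring

Base: (Housing, tot_qty=1).
Iteration 1: components of {Housing} -> Bracket = 1*3 = 3, Clip = 1*1 = 1, Spring = 1*2 = 2.
Iteration 2: components of {Bracket,Clip,Spring} -> Cap = 2*1 = 2, Frame = 2*3 = 6.
Iteration 3: no further components; recursion stops.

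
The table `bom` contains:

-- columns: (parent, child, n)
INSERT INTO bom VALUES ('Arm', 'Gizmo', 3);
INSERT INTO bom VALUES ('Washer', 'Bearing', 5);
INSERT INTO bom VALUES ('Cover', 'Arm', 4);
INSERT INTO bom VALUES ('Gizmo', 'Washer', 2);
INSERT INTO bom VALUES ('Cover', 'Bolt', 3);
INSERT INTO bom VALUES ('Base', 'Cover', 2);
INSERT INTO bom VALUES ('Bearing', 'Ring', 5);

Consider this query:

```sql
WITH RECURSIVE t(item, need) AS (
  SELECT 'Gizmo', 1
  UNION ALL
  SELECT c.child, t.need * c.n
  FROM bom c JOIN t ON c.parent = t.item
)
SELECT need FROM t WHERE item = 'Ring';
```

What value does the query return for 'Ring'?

Base: (Gizmo, need=1).
Iteration 1: components of {Gizmo} -> Washer = 1*2 = 2.
Iteration 2: components of {Washer} -> Bearing = 2*5 = 10.
Iteration 3: components of {Bearing} -> Ring = 10*5 = 50.
Iteration 4: no further components; recursion stops.

50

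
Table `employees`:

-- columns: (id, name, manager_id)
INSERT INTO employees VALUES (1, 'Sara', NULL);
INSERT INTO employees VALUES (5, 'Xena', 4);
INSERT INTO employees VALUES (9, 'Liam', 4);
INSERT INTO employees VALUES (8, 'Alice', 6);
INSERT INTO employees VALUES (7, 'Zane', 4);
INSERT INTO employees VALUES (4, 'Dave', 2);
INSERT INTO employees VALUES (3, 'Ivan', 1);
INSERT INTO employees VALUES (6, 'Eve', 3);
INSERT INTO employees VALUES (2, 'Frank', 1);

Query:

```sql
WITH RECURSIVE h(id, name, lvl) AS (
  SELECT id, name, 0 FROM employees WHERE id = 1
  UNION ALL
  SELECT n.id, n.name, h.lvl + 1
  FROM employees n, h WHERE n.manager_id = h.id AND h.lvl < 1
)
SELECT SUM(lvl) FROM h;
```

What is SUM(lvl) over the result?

2

Base: id=1 (Sara) at lvl 0.
Iteration 1: rows with manager_id in {1} -> Frank (id 2, lvl 1), Ivan (id 3, lvl 1).
Iteration 2: lvl < 1 fails for all current rows; recursion stops.
SUM(lvl) = 0 + 1 + 1 = 2.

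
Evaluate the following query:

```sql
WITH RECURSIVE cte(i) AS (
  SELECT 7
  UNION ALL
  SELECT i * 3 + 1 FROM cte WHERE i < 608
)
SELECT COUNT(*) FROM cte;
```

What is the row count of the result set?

Base: i=7.
Iteration 1: 7 < 608 holds -> i = 7 * 3 + 1 = 22.
Iteration 2: 22 < 608 holds -> i = 22 * 3 + 1 = 67.
Iteration 3: 67 < 608 holds -> i = 67 * 3 + 1 = 202.
Iteration 4: 202 < 608 holds -> i = 202 * 3 + 1 = 607.
Iteration 5: 607 < 608 holds -> i = 607 * 3 + 1 = 1822.
Iteration 6: 1822 < 608 fails; recursion stops.
Total rows emitted: 6.

6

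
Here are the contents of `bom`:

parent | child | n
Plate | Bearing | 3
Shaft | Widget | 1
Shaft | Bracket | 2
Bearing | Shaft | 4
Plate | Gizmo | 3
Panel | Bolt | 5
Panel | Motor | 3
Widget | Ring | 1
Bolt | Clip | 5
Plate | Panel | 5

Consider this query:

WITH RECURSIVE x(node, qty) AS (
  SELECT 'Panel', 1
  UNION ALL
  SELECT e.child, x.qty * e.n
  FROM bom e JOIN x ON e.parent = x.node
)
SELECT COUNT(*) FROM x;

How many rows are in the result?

4

Base: (Panel, qty=1).
Iteration 1: components of {Panel} -> Bolt = 1*5 = 5, Motor = 1*3 = 3.
Iteration 2: components of {Bolt,Motor} -> Clip = 5*5 = 25.
Iteration 3: no further components; recursion stops.
Total rows emitted: 4.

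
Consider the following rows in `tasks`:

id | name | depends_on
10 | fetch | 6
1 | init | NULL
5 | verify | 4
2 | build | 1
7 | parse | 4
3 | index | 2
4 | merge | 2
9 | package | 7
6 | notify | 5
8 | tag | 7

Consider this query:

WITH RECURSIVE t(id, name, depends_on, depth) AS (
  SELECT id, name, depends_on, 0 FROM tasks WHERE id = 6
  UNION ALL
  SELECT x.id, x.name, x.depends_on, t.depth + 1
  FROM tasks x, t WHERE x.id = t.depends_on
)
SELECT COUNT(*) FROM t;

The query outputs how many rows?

5

Base: id=6 (notify), depends_on=5, depth 0.
Iteration 1: join on id=5 -> verify (id 5, depends_on=4, depth 1).
Iteration 2: join on id=4 -> merge (id 4, depends_on=2, depth 2).
Iteration 3: join on id=2 -> build (id 2, depends_on=1, depth 3).
Iteration 4: join on id=1 -> init (id 1, depends_on=NULL, depth 4).
Iteration 5: depends_on is NULL; no match; recursion stops.
Total rows emitted: 5.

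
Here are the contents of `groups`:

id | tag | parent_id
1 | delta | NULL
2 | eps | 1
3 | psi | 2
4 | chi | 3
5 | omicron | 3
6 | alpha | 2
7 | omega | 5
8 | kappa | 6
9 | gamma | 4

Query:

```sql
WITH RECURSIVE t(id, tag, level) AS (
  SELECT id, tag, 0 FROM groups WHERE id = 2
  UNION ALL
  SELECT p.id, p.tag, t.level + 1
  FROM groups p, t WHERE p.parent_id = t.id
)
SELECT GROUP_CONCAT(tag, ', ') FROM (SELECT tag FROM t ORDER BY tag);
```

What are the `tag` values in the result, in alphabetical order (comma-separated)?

alpha, chi, eps, gamma, kappa, omega, omicron, psi

Base: id=2 (eps) at level 0.
Iteration 1: rows with parent_id in {2} -> psi (id 3, level 1), alpha (id 6, level 1).
Iteration 2: rows with parent_id in {3,6} -> chi (id 4, level 2), omicron (id 5, level 2), kappa (id 8, level 2).
Iteration 3: rows with parent_id in {4,5,8} -> omega (id 7, level 3), gamma (id 9, level 3).
Iteration 4: no rows with parent_id in {7,9}; recursion stops.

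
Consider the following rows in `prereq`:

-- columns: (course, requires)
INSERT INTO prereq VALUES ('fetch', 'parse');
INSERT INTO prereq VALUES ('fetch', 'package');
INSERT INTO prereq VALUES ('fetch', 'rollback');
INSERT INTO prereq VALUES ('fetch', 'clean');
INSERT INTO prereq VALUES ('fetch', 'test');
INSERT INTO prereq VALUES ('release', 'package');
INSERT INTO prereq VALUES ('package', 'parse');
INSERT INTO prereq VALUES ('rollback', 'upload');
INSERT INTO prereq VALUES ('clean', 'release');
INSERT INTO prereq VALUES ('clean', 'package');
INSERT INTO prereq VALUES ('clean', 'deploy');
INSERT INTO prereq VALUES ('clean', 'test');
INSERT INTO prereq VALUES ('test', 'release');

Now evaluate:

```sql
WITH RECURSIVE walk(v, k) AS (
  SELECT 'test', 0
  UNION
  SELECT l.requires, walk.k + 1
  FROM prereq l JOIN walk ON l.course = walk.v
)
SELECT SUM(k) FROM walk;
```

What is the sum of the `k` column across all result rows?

6

Base: (test, k=0).
Iteration 1: edges from {test} -> (release, k=1).
Iteration 2: edges from {release} -> (package, k=2).
Iteration 3: edges from {package} -> (parse, k=3).
Iteration 4: no outgoing edges from {parse}; recursion stops.
SUM(k) = 0 + 1 + 2 + 3 = 6.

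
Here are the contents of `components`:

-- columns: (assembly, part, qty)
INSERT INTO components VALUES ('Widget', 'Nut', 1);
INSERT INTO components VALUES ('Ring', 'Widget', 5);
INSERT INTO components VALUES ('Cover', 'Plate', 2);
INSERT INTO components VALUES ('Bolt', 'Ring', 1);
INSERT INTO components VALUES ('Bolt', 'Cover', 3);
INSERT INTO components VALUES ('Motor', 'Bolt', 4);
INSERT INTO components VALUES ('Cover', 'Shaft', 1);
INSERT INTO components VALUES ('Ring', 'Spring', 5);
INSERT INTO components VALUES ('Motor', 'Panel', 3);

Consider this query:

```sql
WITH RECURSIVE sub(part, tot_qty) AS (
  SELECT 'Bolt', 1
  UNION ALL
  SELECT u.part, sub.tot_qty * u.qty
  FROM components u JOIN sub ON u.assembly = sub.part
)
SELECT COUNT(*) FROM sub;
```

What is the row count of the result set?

Base: (Bolt, tot_qty=1).
Iteration 1: components of {Bolt} -> Cover = 1*3 = 3, Ring = 1*1 = 1.
Iteration 2: components of {Cover,Ring} -> Plate = 3*2 = 6, Shaft = 3*1 = 3, Spring = 1*5 = 5, Widget = 1*5 = 5.
Iteration 3: components of {Plate,Shaft,Spring,Widget} -> Nut = 5*1 = 5.
Iteration 4: no further components; recursion stops.
Total rows emitted: 8.

8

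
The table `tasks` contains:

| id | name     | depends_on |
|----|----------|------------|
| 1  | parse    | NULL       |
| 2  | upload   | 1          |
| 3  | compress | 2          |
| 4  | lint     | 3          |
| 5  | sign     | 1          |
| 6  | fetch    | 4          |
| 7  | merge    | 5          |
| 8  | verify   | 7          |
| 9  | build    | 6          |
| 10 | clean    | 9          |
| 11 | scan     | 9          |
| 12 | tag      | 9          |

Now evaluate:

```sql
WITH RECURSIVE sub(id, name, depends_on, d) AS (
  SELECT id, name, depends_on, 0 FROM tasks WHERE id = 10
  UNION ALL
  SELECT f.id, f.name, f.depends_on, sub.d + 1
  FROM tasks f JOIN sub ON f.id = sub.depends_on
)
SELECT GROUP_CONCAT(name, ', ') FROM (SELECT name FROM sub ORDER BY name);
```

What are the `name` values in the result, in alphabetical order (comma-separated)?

build, clean, compress, fetch, lint, parse, upload

Base: id=10 (clean), depends_on=9, d 0.
Iteration 1: join on id=9 -> build (id 9, depends_on=6, d 1).
Iteration 2: join on id=6 -> fetch (id 6, depends_on=4, d 2).
Iteration 3: join on id=4 -> lint (id 4, depends_on=3, d 3).
Iteration 4: join on id=3 -> compress (id 3, depends_on=2, d 4).
Iteration 5: join on id=2 -> upload (id 2, depends_on=1, d 5).
Iteration 6: join on id=1 -> parse (id 1, depends_on=NULL, d 6).
Iteration 7: depends_on is NULL; no match; recursion stops.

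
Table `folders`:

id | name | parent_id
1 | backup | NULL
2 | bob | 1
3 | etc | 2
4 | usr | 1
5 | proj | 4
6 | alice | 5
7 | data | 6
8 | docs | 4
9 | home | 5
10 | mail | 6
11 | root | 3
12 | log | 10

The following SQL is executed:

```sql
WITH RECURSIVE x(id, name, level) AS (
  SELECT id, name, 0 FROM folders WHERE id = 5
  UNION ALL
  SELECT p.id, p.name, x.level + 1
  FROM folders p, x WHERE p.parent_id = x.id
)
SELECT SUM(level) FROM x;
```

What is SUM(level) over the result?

Base: id=5 (proj) at level 0.
Iteration 1: rows with parent_id in {5} -> alice (id 6, level 1), home (id 9, level 1).
Iteration 2: rows with parent_id in {6,9} -> data (id 7, level 2), mail (id 10, level 2).
Iteration 3: rows with parent_id in {7,10} -> log (id 12, level 3).
Iteration 4: no rows with parent_id in {12}; recursion stops.
SUM(level) = 0 + 1 + 1 + 2 + 2 + 3 = 9.

9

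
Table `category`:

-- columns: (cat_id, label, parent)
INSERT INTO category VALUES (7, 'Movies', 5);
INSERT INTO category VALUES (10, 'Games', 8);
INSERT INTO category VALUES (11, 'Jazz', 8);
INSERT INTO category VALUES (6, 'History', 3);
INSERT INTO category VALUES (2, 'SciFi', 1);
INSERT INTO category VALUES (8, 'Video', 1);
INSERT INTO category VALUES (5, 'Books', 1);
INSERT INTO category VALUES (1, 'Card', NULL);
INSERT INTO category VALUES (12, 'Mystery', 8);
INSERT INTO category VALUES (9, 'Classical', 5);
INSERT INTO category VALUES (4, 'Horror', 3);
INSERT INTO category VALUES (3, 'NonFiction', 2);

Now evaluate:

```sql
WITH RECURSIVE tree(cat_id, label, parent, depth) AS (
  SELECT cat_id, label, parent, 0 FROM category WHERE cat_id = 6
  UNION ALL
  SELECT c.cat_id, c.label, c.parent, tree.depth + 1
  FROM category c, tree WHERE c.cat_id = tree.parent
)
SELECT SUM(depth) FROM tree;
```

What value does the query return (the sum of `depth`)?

Base: cat_id=6 (History), parent=3, depth 0.
Iteration 1: join on cat_id=3 -> NonFiction (id 3, parent=2, depth 1).
Iteration 2: join on cat_id=2 -> SciFi (id 2, parent=1, depth 2).
Iteration 3: join on cat_id=1 -> Card (id 1, parent=NULL, depth 3).
Iteration 4: parent is NULL; no match; recursion stops.
SUM(depth) = 0 + 1 + 2 + 3 = 6.

6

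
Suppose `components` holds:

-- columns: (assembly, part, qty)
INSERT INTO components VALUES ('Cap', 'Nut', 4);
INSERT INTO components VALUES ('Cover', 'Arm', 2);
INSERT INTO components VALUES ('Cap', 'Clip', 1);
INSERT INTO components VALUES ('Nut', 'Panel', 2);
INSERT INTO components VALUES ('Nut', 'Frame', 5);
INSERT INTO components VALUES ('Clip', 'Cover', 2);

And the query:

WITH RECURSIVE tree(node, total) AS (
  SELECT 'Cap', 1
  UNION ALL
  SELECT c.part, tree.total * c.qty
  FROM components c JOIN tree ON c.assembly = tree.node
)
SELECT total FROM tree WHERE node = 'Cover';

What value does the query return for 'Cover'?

Base: (Cap, total=1).
Iteration 1: components of {Cap} -> Clip = 1*1 = 1, Nut = 1*4 = 4.
Iteration 2: components of {Clip,Nut} -> Cover = 1*2 = 2, Frame = 4*5 = 20, Panel = 4*2 = 8.
Iteration 3: components of {Cover,Frame,Panel} -> Arm = 2*2 = 4.
Iteration 4: no further components; recursion stops.

2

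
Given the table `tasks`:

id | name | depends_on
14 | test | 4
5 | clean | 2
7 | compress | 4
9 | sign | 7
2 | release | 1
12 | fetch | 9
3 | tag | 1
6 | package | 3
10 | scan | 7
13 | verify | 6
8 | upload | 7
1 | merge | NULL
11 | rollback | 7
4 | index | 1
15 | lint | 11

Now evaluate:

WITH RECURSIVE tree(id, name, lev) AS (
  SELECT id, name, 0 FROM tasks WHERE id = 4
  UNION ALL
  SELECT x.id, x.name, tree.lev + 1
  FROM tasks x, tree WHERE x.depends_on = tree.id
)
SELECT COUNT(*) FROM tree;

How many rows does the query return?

Base: id=4 (index) at lev 0.
Iteration 1: rows with depends_on in {4} -> compress (id 7, lev 1), test (id 14, lev 1).
Iteration 2: rows with depends_on in {7,14} -> upload (id 8, lev 2), sign (id 9, lev 2), scan (id 10, lev 2), rollback (id 11, lev 2).
Iteration 3: rows with depends_on in {8,9,10,11} -> fetch (id 12, lev 3), lint (id 15, lev 3).
Iteration 4: no rows with depends_on in {12,15}; recursion stops.
Total rows emitted: 9.

9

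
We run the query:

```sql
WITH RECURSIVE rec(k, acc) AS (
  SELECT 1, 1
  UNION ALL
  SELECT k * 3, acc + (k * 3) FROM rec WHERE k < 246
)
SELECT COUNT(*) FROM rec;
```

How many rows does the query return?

7

Base: k=1, acc=1.
Iteration 1: 1 < 246 holds -> k = 1 * 3 = 3, acc = 1 + 3 = 4.
Iteration 2: 3 < 246 holds -> k = 3 * 3 = 9, acc = 4 + 9 = 13.
Iteration 3: 9 < 246 holds -> k = 9 * 3 = 27, acc = 13 + 27 = 40.
Iteration 4: 27 < 246 holds -> k = 27 * 3 = 81, acc = 40 + 81 = 121.
Iteration 5: 81 < 246 holds -> k = 81 * 3 = 243, acc = 121 + 243 = 364.
Iteration 6: 243 < 246 holds -> k = 243 * 3 = 729, acc = 364 + 729 = 1093.
Iteration 7: 729 < 246 fails; recursion stops.
Total rows emitted: 7.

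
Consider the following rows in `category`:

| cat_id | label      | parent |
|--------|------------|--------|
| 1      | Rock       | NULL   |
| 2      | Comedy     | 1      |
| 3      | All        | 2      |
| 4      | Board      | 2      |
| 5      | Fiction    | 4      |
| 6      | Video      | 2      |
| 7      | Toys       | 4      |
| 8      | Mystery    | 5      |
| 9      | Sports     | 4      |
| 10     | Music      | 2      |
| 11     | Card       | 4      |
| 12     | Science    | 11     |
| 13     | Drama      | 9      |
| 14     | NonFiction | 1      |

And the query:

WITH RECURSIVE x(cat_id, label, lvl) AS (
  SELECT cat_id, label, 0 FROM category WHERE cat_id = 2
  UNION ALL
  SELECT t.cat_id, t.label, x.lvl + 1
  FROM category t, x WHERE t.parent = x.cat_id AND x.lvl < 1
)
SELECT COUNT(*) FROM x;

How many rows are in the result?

5

Base: cat_id=2 (Comedy) at lvl 0.
Iteration 1: rows with parent in {2} -> All (id 3, lvl 1), Board (id 4, lvl 1), Video (id 6, lvl 1), Music (id 10, lvl 1).
Iteration 2: lvl < 1 fails for all current rows; recursion stops.
Total rows emitted: 5.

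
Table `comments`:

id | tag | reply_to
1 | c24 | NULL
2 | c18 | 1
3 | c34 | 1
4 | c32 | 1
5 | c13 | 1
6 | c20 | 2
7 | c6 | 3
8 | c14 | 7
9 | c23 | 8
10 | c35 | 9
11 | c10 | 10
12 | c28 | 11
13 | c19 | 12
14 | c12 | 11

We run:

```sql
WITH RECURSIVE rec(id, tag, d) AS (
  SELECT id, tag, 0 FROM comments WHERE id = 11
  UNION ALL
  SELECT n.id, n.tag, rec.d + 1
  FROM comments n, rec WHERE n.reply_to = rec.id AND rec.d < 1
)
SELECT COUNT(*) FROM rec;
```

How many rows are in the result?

Base: id=11 (c10) at d 0.
Iteration 1: rows with reply_to in {11} -> c28 (id 12, d 1), c12 (id 14, d 1).
Iteration 2: d < 1 fails for all current rows; recursion stops.
Total rows emitted: 3.

3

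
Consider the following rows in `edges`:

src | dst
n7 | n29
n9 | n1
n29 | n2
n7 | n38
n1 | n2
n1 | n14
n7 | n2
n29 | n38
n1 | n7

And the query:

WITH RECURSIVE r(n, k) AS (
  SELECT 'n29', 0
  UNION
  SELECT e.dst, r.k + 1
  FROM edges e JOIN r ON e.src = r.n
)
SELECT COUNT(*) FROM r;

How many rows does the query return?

Base: (n29, k=0).
Iteration 1: edges from {n29} -> (n2, k=1), (n38, k=1).
Iteration 2: no outgoing edges from {n2,n38}; recursion stops.
Total rows emitted: 3.

3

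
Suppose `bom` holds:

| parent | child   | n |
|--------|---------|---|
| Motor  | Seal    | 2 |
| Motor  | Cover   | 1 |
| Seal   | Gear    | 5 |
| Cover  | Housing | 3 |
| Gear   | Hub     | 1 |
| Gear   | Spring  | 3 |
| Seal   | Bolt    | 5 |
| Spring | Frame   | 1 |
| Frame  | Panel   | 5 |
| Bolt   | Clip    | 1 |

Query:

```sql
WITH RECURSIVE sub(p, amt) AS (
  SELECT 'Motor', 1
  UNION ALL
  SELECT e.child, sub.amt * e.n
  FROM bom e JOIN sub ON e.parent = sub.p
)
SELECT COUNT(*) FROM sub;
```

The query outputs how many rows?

11

Base: (Motor, amt=1).
Iteration 1: components of {Motor} -> Cover = 1*1 = 1, Seal = 1*2 = 2.
Iteration 2: components of {Cover,Seal} -> Bolt = 2*5 = 10, Gear = 2*5 = 10, Housing = 1*3 = 3.
Iteration 3: components of {Bolt,Gear,Housing} -> Clip = 10*1 = 10, Hub = 10*1 = 10, Spring = 10*3 = 30.
Iteration 4: components of {Clip,Hub,Spring} -> Frame = 30*1 = 30.
Iteration 5: components of {Frame} -> Panel = 30*5 = 150.
Iteration 6: no further components; recursion stops.
Total rows emitted: 11.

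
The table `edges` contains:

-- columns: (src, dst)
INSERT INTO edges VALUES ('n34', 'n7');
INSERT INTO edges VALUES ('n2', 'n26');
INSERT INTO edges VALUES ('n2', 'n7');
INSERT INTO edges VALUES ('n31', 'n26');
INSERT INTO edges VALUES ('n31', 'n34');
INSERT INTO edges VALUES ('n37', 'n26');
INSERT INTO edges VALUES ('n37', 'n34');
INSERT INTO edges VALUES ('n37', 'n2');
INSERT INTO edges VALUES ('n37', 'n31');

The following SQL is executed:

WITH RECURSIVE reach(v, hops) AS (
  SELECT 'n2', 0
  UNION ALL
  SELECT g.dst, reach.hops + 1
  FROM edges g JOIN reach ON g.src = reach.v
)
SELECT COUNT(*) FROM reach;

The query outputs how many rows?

3

Base: (n2, hops=0).
Iteration 1: edges from {n2} -> (n26, hops=1), (n7, hops=1).
Iteration 2: no outgoing edges from {n26,n7}; recursion stops.
Total rows emitted: 3.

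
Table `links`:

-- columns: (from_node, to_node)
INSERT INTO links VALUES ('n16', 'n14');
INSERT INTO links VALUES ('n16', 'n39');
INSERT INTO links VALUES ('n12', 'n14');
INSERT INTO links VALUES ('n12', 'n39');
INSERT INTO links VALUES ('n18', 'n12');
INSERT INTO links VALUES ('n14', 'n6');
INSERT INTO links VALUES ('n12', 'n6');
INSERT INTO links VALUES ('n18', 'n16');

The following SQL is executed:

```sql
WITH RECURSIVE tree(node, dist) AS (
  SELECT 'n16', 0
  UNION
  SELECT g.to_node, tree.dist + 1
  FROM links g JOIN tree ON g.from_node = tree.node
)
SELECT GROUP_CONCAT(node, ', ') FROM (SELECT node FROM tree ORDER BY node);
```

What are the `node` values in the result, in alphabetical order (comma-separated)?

Base: (n16, dist=0).
Iteration 1: edges from {n16} -> (n14, dist=1), (n39, dist=1).
Iteration 2: edges from {n14,n39} -> (n6, dist=2).
Iteration 3: no outgoing edges from {n6}; recursion stops.

n14, n16, n39, n6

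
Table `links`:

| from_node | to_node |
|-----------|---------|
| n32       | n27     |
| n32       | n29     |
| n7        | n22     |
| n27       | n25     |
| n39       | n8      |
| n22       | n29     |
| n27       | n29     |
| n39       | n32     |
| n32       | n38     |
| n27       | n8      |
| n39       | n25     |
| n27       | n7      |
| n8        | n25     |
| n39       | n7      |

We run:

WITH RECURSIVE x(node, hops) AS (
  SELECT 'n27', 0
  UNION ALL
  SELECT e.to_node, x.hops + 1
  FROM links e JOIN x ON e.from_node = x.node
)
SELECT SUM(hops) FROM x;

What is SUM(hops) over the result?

Base: (n27, hops=0).
Iteration 1: edges from {n27} -> (n25, hops=1), (n29, hops=1), (n7, hops=1), (n8, hops=1).
Iteration 2: edges from {n25,n29,n7,n8} -> (n22, hops=2), (n25, hops=2).
Iteration 3: edges from {n22,n25} -> (n29, hops=3).
Iteration 4: no outgoing edges from {n29}; recursion stops.
SUM(hops) = 0 + 1 + 1 + 1 + 1 + 2 + 2 + 3 = 11.

11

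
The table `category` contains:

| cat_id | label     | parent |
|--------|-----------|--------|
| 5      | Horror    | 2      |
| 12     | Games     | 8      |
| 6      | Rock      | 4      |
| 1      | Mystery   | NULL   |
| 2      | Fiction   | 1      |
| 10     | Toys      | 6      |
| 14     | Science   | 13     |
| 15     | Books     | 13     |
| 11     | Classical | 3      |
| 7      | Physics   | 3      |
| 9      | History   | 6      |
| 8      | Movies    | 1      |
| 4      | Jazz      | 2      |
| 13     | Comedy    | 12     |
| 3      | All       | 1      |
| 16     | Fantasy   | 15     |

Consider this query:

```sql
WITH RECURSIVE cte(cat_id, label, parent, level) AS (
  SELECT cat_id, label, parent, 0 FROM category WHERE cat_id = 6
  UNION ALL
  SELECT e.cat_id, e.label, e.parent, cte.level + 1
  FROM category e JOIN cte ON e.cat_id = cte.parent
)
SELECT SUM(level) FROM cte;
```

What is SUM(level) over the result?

Base: cat_id=6 (Rock), parent=4, level 0.
Iteration 1: join on cat_id=4 -> Jazz (id 4, parent=2, level 1).
Iteration 2: join on cat_id=2 -> Fiction (id 2, parent=1, level 2).
Iteration 3: join on cat_id=1 -> Mystery (id 1, parent=NULL, level 3).
Iteration 4: parent is NULL; no match; recursion stops.
SUM(level) = 0 + 1 + 2 + 3 = 6.

6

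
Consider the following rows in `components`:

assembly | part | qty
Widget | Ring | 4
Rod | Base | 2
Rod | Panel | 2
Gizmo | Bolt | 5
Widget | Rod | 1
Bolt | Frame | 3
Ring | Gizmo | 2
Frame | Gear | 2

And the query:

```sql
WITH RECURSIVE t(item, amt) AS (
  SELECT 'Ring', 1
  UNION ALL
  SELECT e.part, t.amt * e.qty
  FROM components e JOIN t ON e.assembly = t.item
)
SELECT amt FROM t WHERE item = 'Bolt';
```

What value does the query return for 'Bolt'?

Base: (Ring, amt=1).
Iteration 1: components of {Ring} -> Gizmo = 1*2 = 2.
Iteration 2: components of {Gizmo} -> Bolt = 2*5 = 10.
Iteration 3: components of {Bolt} -> Frame = 10*3 = 30.
Iteration 4: components of {Frame} -> Gear = 30*2 = 60.
Iteration 5: no further components; recursion stops.

10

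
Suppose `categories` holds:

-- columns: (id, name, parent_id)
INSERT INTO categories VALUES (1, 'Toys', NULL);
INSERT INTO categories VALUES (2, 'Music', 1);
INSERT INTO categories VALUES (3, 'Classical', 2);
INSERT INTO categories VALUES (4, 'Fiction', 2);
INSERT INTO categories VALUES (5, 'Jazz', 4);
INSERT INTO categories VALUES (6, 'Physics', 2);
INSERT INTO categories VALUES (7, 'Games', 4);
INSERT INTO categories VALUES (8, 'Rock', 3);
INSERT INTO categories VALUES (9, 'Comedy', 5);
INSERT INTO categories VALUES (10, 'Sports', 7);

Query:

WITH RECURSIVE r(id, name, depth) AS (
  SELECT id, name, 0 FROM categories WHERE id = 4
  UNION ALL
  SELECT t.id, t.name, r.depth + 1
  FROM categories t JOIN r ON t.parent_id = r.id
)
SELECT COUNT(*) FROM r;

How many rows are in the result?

5

Base: id=4 (Fiction) at depth 0.
Iteration 1: rows with parent_id in {4} -> Jazz (id 5, depth 1), Games (id 7, depth 1).
Iteration 2: rows with parent_id in {5,7} -> Comedy (id 9, depth 2), Sports (id 10, depth 2).
Iteration 3: no rows with parent_id in {9,10}; recursion stops.
Total rows emitted: 5.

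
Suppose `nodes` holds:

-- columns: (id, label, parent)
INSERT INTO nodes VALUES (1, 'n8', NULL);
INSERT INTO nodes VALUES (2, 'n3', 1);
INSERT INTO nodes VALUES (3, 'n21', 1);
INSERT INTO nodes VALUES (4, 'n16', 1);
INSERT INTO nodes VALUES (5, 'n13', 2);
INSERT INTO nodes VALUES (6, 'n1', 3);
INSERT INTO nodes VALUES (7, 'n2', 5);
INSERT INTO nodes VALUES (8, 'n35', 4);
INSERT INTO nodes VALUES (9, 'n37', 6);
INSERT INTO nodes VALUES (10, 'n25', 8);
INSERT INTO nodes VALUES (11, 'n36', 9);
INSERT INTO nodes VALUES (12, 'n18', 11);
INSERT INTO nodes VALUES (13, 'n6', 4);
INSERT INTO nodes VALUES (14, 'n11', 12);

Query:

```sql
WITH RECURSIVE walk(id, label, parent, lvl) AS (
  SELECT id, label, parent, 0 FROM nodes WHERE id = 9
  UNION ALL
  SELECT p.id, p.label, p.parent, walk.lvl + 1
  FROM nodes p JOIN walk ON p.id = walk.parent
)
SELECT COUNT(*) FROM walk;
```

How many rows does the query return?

Base: id=9 (n37), parent=6, lvl 0.
Iteration 1: join on id=6 -> n1 (id 6, parent=3, lvl 1).
Iteration 2: join on id=3 -> n21 (id 3, parent=1, lvl 2).
Iteration 3: join on id=1 -> n8 (id 1, parent=NULL, lvl 3).
Iteration 4: parent is NULL; no match; recursion stops.
Total rows emitted: 4.

4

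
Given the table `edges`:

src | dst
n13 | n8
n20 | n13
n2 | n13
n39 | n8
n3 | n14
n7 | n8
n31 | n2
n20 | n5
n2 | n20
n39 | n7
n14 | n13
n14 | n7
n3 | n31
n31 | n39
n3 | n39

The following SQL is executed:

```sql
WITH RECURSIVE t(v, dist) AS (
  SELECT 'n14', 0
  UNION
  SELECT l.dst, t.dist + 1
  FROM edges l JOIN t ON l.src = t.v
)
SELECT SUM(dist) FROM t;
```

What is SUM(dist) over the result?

Base: (n14, dist=0).
Iteration 1: edges from {n14} -> (n13, dist=1), (n7, dist=1).
Iteration 2: edges from {n13,n7} -> (n8, dist=2). [UNION drops 1 duplicate row(s)]
Iteration 3: no outgoing edges from {n8}; recursion stops.
SUM(dist) = 0 + 1 + 1 + 2 = 4.

4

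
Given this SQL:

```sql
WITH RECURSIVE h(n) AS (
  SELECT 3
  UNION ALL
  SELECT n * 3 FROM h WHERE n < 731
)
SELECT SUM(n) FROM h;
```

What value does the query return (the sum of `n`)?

Base: n=3.
Iteration 1: 3 < 731 holds -> n = 3 * 3 = 9.
Iteration 2: 9 < 731 holds -> n = 9 * 3 = 27.
Iteration 3: 27 < 731 holds -> n = 27 * 3 = 81.
Iteration 4: 81 < 731 holds -> n = 81 * 3 = 243.
Iteration 5: 243 < 731 holds -> n = 243 * 3 = 729.
Iteration 6: 729 < 731 holds -> n = 729 * 3 = 2187.
Iteration 7: 2187 < 731 fails; recursion stops.
SUM(n) = 3 + 9 + 27 + 81 + 243 + 729 + 2187 = 3279.

3279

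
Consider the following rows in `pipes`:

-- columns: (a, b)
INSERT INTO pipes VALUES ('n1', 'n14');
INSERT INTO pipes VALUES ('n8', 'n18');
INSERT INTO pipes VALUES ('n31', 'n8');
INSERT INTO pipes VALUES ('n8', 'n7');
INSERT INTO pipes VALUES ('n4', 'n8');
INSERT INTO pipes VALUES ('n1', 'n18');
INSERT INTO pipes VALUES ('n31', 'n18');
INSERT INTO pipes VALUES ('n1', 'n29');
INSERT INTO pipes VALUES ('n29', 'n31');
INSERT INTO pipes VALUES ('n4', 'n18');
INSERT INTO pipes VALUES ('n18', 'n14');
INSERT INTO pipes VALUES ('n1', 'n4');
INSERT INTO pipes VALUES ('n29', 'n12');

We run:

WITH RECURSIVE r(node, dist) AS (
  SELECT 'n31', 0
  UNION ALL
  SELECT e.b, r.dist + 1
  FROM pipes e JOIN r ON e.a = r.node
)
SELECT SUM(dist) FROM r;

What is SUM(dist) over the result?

11

Base: (n31, dist=0).
Iteration 1: edges from {n31} -> (n18, dist=1), (n8, dist=1).
Iteration 2: edges from {n18,n8} -> (n14, dist=2), (n18, dist=2), (n7, dist=2).
Iteration 3: edges from {n14,n18,n7} -> (n14, dist=3).
Iteration 4: no outgoing edges from {n14}; recursion stops.
SUM(dist) = 0 + 1 + 1 + 2 + 2 + 2 + 3 = 11.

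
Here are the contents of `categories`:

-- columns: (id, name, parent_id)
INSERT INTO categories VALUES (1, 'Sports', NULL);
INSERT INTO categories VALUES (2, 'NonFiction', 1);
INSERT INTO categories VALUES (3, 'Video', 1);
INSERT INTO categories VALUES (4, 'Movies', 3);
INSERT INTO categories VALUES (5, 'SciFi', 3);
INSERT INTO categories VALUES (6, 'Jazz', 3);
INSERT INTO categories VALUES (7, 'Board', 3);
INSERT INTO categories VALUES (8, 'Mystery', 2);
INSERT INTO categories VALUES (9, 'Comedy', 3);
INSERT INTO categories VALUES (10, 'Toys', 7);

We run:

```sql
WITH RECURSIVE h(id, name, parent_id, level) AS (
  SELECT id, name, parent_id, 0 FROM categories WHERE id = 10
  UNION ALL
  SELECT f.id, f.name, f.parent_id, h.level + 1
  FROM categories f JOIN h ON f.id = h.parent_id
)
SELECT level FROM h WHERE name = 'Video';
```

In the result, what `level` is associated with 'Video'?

Base: id=10 (Toys), parent_id=7, level 0.
Iteration 1: join on id=7 -> Board (id 7, parent_id=3, level 1).
Iteration 2: join on id=3 -> Video (id 3, parent_id=1, level 2).
Iteration 3: join on id=1 -> Sports (id 1, parent_id=NULL, level 3).
Iteration 4: parent_id is NULL; no match; recursion stops.

2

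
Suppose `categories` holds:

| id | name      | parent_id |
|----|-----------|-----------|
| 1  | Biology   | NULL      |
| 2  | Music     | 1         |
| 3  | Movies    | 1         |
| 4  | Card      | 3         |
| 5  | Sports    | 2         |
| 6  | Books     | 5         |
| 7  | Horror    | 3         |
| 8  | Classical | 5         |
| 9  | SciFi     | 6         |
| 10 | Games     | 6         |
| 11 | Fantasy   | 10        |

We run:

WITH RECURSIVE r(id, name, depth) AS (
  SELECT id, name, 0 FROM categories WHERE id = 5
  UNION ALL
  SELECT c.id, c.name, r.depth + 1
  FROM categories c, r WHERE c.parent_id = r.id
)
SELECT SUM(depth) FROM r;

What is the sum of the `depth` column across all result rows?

9

Base: id=5 (Sports) at depth 0.
Iteration 1: rows with parent_id in {5} -> Books (id 6, depth 1), Classical (id 8, depth 1).
Iteration 2: rows with parent_id in {6,8} -> SciFi (id 9, depth 2), Games (id 10, depth 2).
Iteration 3: rows with parent_id in {9,10} -> Fantasy (id 11, depth 3).
Iteration 4: no rows with parent_id in {11}; recursion stops.
SUM(depth) = 0 + 1 + 1 + 2 + 2 + 3 = 9.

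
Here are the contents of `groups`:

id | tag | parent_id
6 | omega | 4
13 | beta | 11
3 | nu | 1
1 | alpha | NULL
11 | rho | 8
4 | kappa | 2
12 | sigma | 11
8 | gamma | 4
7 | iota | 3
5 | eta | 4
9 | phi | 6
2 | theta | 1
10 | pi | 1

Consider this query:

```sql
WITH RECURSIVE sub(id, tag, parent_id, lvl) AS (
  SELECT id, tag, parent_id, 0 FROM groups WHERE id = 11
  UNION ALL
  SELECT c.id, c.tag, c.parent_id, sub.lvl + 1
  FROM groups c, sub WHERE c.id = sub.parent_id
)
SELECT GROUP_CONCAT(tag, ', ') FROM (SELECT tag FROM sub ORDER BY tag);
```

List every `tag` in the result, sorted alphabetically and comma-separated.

alpha, gamma, kappa, rho, theta

Base: id=11 (rho), parent_id=8, lvl 0.
Iteration 1: join on id=8 -> gamma (id 8, parent_id=4, lvl 1).
Iteration 2: join on id=4 -> kappa (id 4, parent_id=2, lvl 2).
Iteration 3: join on id=2 -> theta (id 2, parent_id=1, lvl 3).
Iteration 4: join on id=1 -> alpha (id 1, parent_id=NULL, lvl 4).
Iteration 5: parent_id is NULL; no match; recursion stops.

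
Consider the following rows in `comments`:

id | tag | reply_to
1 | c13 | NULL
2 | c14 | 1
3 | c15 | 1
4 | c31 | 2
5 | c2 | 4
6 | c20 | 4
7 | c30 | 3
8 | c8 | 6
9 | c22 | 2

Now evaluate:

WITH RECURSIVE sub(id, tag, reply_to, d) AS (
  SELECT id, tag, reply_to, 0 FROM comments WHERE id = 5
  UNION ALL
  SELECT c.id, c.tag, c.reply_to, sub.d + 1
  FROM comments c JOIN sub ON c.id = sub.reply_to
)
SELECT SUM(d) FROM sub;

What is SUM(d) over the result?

6

Base: id=5 (c2), reply_to=4, d 0.
Iteration 1: join on id=4 -> c31 (id 4, reply_to=2, d 1).
Iteration 2: join on id=2 -> c14 (id 2, reply_to=1, d 2).
Iteration 3: join on id=1 -> c13 (id 1, reply_to=NULL, d 3).
Iteration 4: reply_to is NULL; no match; recursion stops.
SUM(d) = 0 + 1 + 2 + 3 = 6.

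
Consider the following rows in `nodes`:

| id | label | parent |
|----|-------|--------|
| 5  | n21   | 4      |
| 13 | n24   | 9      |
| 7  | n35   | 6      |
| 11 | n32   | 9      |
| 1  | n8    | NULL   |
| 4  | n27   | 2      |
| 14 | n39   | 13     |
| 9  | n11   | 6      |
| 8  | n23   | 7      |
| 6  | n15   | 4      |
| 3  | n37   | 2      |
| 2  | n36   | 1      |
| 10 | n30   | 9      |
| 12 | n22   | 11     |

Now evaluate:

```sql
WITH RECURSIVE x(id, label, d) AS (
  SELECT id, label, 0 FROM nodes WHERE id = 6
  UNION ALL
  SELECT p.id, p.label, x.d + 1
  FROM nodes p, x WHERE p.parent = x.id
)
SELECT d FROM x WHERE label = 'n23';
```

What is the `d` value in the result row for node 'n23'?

Base: id=6 (n15) at d 0.
Iteration 1: rows with parent in {6} -> n35 (id 7, d 1), n11 (id 9, d 1).
Iteration 2: rows with parent in {7,9} -> n23 (id 8, d 2), n30 (id 10, d 2), n32 (id 11, d 2), n24 (id 13, d 2).
Iteration 3: rows with parent in {8,10,11,13} -> n22 (id 12, d 3), n39 (id 14, d 3).
Iteration 4: no rows with parent in {12,14}; recursion stops.

2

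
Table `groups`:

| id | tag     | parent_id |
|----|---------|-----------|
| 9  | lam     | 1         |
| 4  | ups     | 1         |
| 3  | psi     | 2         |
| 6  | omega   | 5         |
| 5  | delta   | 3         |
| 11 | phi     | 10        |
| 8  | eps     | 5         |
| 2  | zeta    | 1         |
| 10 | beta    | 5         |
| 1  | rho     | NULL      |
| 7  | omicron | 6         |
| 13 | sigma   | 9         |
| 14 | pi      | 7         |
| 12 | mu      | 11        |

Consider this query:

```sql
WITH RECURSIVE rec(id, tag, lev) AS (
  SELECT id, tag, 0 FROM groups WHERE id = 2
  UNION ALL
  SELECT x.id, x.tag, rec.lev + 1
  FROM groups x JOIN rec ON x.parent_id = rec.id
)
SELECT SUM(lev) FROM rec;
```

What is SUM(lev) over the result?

Base: id=2 (zeta) at lev 0.
Iteration 1: rows with parent_id in {2} -> psi (id 3, lev 1).
Iteration 2: rows with parent_id in {3} -> delta (id 5, lev 2).
Iteration 3: rows with parent_id in {5} -> omega (id 6, lev 3), eps (id 8, lev 3), beta (id 10, lev 3).
Iteration 4: rows with parent_id in {6,8,10} -> omicron (id 7, lev 4), phi (id 11, lev 4).
Iteration 5: rows with parent_id in {7,11} -> mu (id 12, lev 5), pi (id 14, lev 5).
Iteration 6: no rows with parent_id in {12,14}; recursion stops.
SUM(lev) = 0 + 1 + 2 + 3 + 3 + 3 + 4 + 4 + 5 + 5 = 30.

30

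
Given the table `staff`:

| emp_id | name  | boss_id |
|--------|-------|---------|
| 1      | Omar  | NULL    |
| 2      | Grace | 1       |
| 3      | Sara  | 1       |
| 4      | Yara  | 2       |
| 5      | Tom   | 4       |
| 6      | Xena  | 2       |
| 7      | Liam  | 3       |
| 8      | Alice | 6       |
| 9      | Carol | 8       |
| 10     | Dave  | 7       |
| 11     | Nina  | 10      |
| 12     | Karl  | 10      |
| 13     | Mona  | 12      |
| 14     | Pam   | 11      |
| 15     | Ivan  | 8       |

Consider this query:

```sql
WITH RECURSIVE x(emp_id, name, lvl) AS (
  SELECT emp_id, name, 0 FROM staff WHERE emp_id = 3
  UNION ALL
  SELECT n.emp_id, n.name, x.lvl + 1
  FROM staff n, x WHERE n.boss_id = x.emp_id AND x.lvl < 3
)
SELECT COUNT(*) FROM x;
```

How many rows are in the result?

5

Base: emp_id=3 (Sara) at lvl 0.
Iteration 1: rows with boss_id in {3} -> Liam (id 7, lvl 1).
Iteration 2: rows with boss_id in {7} -> Dave (id 10, lvl 2).
Iteration 3: rows with boss_id in {10} -> Nina (id 11, lvl 3), Karl (id 12, lvl 3).
Iteration 4: lvl < 3 fails for all current rows; recursion stops.
Total rows emitted: 5.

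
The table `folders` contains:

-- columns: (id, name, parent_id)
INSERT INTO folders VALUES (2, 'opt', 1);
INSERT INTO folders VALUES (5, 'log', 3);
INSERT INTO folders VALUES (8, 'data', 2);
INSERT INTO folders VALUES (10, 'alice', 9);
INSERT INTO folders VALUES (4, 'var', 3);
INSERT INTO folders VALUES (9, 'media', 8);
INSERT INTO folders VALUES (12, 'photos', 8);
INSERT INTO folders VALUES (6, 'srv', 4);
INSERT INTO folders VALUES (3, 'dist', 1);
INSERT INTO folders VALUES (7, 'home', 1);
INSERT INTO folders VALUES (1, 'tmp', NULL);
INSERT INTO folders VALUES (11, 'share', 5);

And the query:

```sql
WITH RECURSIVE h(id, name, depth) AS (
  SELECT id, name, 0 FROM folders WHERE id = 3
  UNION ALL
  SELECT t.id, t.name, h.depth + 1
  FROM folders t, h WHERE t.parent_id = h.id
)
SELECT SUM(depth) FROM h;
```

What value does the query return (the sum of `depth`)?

6

Base: id=3 (dist) at depth 0.
Iteration 1: rows with parent_id in {3} -> var (id 4, depth 1), log (id 5, depth 1).
Iteration 2: rows with parent_id in {4,5} -> srv (id 6, depth 2), share (id 11, depth 2).
Iteration 3: no rows with parent_id in {6,11}; recursion stops.
SUM(depth) = 0 + 1 + 1 + 2 + 2 = 6.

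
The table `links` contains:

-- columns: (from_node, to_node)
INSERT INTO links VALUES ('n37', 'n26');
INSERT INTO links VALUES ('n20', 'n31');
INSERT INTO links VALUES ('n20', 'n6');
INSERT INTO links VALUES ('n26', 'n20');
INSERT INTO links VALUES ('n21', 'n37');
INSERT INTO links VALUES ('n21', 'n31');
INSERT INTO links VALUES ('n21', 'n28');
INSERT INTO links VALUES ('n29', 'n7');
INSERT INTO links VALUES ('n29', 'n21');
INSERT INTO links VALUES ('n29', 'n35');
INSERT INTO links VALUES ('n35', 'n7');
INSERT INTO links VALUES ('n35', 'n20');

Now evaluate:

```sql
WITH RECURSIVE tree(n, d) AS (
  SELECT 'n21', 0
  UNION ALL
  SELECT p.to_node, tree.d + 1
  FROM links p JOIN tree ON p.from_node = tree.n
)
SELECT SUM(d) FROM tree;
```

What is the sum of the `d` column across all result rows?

Base: (n21, d=0).
Iteration 1: edges from {n21} -> (n28, d=1), (n31, d=1), (n37, d=1).
Iteration 2: edges from {n28,n31,n37} -> (n26, d=2).
Iteration 3: edges from {n26} -> (n20, d=3).
Iteration 4: edges from {n20} -> (n31, d=4), (n6, d=4).
Iteration 5: no outgoing edges from {n31,n6}; recursion stops.
SUM(d) = 0 + 1 + 1 + 1 + 2 + 3 + 4 + 4 = 16.

16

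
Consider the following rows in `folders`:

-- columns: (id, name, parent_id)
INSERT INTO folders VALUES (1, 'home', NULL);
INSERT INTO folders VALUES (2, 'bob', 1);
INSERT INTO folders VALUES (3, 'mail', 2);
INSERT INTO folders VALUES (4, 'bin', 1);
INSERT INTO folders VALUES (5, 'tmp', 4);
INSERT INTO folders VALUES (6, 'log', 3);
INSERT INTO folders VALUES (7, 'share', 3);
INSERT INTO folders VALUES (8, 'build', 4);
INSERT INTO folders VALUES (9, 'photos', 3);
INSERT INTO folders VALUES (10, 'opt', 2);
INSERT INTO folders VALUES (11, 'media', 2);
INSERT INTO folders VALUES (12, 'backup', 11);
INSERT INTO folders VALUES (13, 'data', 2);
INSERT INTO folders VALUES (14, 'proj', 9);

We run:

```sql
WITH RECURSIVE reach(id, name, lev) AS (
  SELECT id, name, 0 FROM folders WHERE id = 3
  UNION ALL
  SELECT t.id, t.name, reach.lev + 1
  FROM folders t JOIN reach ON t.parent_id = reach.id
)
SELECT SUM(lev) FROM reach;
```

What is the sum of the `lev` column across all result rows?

Base: id=3 (mail) at lev 0.
Iteration 1: rows with parent_id in {3} -> log (id 6, lev 1), share (id 7, lev 1), photos (id 9, lev 1).
Iteration 2: rows with parent_id in {6,7,9} -> proj (id 14, lev 2).
Iteration 3: no rows with parent_id in {14}; recursion stops.
SUM(lev) = 0 + 1 + 1 + 1 + 2 = 5.

5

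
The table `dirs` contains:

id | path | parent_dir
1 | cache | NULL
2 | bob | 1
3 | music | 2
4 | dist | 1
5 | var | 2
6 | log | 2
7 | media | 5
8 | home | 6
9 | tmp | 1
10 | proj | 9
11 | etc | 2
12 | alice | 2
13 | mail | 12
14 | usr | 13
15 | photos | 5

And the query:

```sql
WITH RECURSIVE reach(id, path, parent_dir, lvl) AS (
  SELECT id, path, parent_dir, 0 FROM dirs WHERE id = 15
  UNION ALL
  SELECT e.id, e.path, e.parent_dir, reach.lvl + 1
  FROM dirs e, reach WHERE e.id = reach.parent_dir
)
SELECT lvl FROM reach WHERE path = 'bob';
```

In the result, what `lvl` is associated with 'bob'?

Base: id=15 (photos), parent_dir=5, lvl 0.
Iteration 1: join on id=5 -> var (id 5, parent_dir=2, lvl 1).
Iteration 2: join on id=2 -> bob (id 2, parent_dir=1, lvl 2).
Iteration 3: join on id=1 -> cache (id 1, parent_dir=NULL, lvl 3).
Iteration 4: parent_dir is NULL; no match; recursion stops.

2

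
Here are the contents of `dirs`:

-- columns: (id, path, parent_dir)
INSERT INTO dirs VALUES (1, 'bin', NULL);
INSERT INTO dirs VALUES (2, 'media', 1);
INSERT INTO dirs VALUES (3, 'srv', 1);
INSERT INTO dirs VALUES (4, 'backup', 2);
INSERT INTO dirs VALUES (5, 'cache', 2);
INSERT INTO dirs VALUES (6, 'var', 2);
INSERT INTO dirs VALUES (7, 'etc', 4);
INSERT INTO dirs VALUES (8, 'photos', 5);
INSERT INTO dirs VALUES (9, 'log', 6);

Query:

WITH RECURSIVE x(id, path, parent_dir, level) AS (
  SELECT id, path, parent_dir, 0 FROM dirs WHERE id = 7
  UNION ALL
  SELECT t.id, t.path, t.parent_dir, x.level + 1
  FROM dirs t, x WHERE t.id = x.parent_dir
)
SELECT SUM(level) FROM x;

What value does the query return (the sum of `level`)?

Base: id=7 (etc), parent_dir=4, level 0.
Iteration 1: join on id=4 -> backup (id 4, parent_dir=2, level 1).
Iteration 2: join on id=2 -> media (id 2, parent_dir=1, level 2).
Iteration 3: join on id=1 -> bin (id 1, parent_dir=NULL, level 3).
Iteration 4: parent_dir is NULL; no match; recursion stops.
SUM(level) = 0 + 1 + 2 + 3 = 6.

6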